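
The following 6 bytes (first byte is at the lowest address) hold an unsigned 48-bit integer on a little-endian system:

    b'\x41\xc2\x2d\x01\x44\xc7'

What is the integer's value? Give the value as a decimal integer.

219094891479617

In little-endian order the low byte comes first in memory.
Reassemble most-significant byte first: C7 44 01 2D C2 41 → 0xC744012DC241.
0xC744012DC241 = 219094891479617.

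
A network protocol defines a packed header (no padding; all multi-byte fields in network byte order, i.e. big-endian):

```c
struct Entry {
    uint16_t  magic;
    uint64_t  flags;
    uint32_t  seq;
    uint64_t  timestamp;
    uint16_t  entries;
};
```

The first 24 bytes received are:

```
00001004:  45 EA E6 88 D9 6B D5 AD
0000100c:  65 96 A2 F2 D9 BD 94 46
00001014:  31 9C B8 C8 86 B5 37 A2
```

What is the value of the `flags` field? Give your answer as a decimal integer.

`flags` follows `magic` (2 bytes), so it starts at byte offset 2 and occupies 8 bytes.
Bytes at offsets 2..9: E6 88 D9 6B D5 AD 65 96.
Big-endian stores the most-significant byte at the lowest address.
The bytes are already most-significant first: 0xE688D96BD5AD6596.
0xE688D96BD5AD6596 = 16611766282725713302.

16611766282725713302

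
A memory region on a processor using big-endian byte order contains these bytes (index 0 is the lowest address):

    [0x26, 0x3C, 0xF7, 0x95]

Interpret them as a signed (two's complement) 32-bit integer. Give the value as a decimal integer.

641529749

In big-endian order the high byte comes first in memory.
The bytes are already most-significant first: 0x263CF795.
0x263CF795 = 641529749.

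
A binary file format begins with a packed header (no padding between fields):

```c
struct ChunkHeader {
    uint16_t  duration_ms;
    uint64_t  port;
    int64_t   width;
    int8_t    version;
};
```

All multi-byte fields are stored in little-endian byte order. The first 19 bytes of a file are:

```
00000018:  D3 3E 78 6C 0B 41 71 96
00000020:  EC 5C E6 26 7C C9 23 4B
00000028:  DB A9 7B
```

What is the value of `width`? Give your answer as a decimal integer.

`width` follows `duration_ms` (2 B), `port` (8 B), so it starts at offset 2 + 8 = 10 and occupies 8 bytes.
Bytes at offsets 10..17: E6 26 7C C9 23 4B DB A9.
Little-endian: lowest address holds the least-significant byte.
Reassemble most-significant byte first: A9 DB 4B 23 C9 7C 26 E6 → 0xA9DB4B23C97C26E6.
Top bit is set, so as a signed 64-bit value this is 0xA9DB4B23C97C26E6 − 2^64 = -6207285044323801370.

-6207285044323801370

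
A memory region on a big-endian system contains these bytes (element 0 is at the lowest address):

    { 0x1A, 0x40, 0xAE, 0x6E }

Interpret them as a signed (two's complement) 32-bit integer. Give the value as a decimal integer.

Big-endian stores the most-significant byte at the lowest address.
The bytes are already most-significant first: 0x1A40AE6E.
0x1A40AE6E = 440446574.

440446574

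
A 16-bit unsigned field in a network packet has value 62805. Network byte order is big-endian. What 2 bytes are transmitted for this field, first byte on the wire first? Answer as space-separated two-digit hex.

F5 55

62805 in hexadecimal, padded to 16 bits, is 0xF555.
Split into bytes (most-significant first): F5 55.
In big-endian order the high byte comes first in memory.
So the memory order matches the most-significant-first order: F5 55.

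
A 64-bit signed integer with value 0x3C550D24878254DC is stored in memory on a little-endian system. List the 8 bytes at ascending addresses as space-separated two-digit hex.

Split into bytes (most-significant first): 3C 55 0D 24 87 82 54 DC.
Little-endian: lowest address holds the least-significant byte.
So at ascending addresses the bytes are DC 54 82 87 24 0D 55 3C.

DC 54 82 87 24 0D 55 3C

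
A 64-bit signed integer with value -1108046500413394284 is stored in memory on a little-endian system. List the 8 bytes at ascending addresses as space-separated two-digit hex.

Two's complement of -1108046500413394284 in 64 bits: 1108046500413394284 = 0x0F60926BE3C14D6C; invert → 0xF09F6D941C3EB293; add 1 → 0xF09F6D941C3EB294.
Split into bytes (most-significant first): F0 9F 6D 94 1C 3E B2 94.
Little-endian stores the least-significant byte at the lowest address.
So at ascending addresses the bytes are 94 B2 3E 1C 94 6D 9F F0.

94 B2 3E 1C 94 6D 9F F0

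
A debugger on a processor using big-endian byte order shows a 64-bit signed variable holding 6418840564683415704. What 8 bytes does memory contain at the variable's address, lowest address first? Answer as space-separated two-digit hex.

59 14 4D 7C 2F D2 A0 98

6418840564683415704 in hexadecimal, padded to 64 bits, is 0x59144D7C2FD2A098.
Split into bytes (most-significant first): 59 14 4D 7C 2F D2 A0 98.
In big-endian order the high byte comes first in memory.
So the memory order matches the most-significant-first order: 59 14 4D 7C 2F D2 A0 98.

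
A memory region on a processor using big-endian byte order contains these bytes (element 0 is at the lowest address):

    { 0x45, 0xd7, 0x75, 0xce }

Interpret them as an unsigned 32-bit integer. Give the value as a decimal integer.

1171748302

Big-endian: lowest address holds the most-significant byte.
The bytes are already most-significant first: 0x45D775CE.
0x45D775CE = 1171748302.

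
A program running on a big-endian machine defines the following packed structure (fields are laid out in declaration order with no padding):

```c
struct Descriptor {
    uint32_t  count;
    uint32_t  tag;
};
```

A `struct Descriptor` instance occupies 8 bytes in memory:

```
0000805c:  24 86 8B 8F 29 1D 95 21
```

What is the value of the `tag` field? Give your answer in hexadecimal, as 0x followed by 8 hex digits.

0x291D9521

`tag` follows `count` (4 bytes), so it starts at byte offset 4 and occupies 4 bytes.
Bytes at offsets 4..7: 29 1D 95 21.
In big-endian order the high byte comes first in memory.
The bytes are already most-significant first: 0x291D9521.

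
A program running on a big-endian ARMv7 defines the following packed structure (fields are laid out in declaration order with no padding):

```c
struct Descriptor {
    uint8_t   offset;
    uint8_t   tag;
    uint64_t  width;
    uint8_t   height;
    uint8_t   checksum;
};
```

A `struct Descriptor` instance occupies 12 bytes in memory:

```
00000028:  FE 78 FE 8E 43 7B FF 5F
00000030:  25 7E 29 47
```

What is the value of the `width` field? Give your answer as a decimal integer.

`width` follows `offset` (1 B), `tag` (1 B), so it starts at offset 1 + 1 = 2 and occupies 8 bytes.
Bytes at offsets 2..9: FE 8E 43 7B FF 5F 25 7E.
In big-endian order the high byte comes first in memory.
The bytes are already most-significant first: 0xFE8E437BFF5F257E.
0xFE8E437BFF5F257E = 18342672532171072894.

18342672532171072894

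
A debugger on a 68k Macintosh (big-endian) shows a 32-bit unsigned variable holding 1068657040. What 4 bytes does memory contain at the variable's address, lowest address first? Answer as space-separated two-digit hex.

3F B2 69 90

1068657040 in hexadecimal, padded to 32 bits, is 0x3FB26990.
Split into bytes (most-significant first): 3F B2 69 90.
Big-endian stores the most-significant byte at the lowest address.
So the memory order matches the most-significant-first order: 3F B2 69 90.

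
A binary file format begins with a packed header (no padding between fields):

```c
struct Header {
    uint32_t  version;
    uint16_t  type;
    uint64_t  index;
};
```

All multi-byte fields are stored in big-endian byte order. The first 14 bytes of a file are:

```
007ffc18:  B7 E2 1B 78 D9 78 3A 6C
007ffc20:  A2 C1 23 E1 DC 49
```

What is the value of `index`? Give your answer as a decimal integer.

`index` follows `version` (4 B), `type` (2 B), so it starts at offset 4 + 2 = 6 and occupies 8 bytes.
Bytes at offsets 6..13: 3A 6C A2 C1 23 E1 DC 49.
In big-endian order the high byte comes first in memory.
The bytes are already most-significant first: 0x3A6CA2C123E1DC49.
0x3A6CA2C123E1DC49 = 4209918702098963529.

4209918702098963529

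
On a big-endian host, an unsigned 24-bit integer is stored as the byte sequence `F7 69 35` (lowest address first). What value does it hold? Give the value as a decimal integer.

Big-endian stores the most-significant byte at the lowest address.
The bytes are already most-significant first: 0xF76935.
0xF76935 = 16214325.

16214325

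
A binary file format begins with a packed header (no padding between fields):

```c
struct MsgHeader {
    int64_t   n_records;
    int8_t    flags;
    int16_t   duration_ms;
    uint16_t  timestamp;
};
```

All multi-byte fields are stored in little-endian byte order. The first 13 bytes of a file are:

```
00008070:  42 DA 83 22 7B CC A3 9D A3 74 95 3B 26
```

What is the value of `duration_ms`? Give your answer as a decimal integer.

`duration_ms` follows `n_records` (8 B), `flags` (1 B), so it starts at offset 8 + 1 = 9 and occupies 2 bytes.
Bytes at offsets 9..10: 74 95.
Little-endian stores the least-significant byte at the lowest address.
Reassemble most-significant byte first: 95 74 → 0x9574.
Top bit is set, so as a signed 16-bit value this is 0x9574 − 2^16 = -27276.

-27276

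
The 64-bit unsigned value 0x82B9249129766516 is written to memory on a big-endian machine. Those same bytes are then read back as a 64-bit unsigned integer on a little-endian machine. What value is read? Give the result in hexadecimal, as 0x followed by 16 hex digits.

Stored big-endian, the bytes at ascending addresses are 82 B9 24 91 29 76 65 16.
Read back as little-endian, the first byte is least significant, giving 0x166576299124B982.

0x166576299124B982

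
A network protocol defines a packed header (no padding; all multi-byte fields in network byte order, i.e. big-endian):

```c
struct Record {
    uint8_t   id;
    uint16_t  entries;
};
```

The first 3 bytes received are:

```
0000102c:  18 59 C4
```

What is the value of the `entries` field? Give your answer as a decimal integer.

22980

`entries` follows `id` (1 byte), so it starts at byte offset 1 and occupies 2 bytes.
Bytes at offsets 1..2: 59 C4.
Big-endian stores the most-significant byte at the lowest address.
The bytes are already most-significant first: 0x59C4.
0x59C4 = 22980.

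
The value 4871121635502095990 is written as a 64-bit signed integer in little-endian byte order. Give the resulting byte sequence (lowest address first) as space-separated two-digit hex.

76 7E D2 B5 51 B3 99 43

4871121635502095990 in hexadecimal, padded to 64 bits, is 0x4399B351B5D27E76.
Split into bytes (most-significant first): 43 99 B3 51 B5 D2 7E 76.
In little-endian order the low byte comes first in memory.
So at ascending addresses the bytes are 76 7E D2 B5 51 B3 99 43.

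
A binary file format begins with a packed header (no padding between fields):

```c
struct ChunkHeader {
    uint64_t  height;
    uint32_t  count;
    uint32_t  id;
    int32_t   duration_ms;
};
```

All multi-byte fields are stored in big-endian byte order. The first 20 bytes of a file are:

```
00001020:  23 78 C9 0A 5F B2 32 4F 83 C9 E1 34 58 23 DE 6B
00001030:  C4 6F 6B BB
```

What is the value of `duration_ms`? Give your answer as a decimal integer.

-999330885

`duration_ms` follows `height` (8 B), `count` (4 B), `id` (4 B), so it starts at offset 8 + 4 + 4 = 16 and occupies 4 bytes.
Bytes at offsets 16..19: C4 6F 6B BB.
Big-endian: lowest address holds the most-significant byte.
The bytes are already most-significant first: 0xC46F6BBB.
Top bit is set, so as a signed 32-bit value this is 0xC46F6BBB − 2^32 = -999330885.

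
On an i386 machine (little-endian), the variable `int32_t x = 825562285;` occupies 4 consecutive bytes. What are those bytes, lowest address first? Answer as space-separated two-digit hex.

825562285 in hexadecimal, padded to 32 bits, is 0x313514AD.
Split into bytes (most-significant first): 31 35 14 AD.
In little-endian order the low byte comes first in memory.
So at ascending addresses the bytes are AD 14 35 31.

AD 14 35 31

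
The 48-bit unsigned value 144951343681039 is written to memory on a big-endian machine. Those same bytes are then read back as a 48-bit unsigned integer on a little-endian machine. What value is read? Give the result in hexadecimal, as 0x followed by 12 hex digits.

0x0F8E591DD583

144951343681039 in 48-bit hexadecimal is 0x83D51D598E0F.
Stored big-endian, the bytes at ascending addresses are 83 D5 1D 59 8E 0F.
Read back as little-endian, the first byte is least significant, giving 0x0F8E591DD583.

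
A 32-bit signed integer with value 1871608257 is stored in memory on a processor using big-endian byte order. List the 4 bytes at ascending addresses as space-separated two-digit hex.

6F 8E 79 C1

1871608257 in hexadecimal, padded to 32 bits, is 0x6F8E79C1.
Split into bytes (most-significant first): 6F 8E 79 C1.
Big-endian stores the most-significant byte at the lowest address.
So the memory order matches the most-significant-first order: 6F 8E 79 C1.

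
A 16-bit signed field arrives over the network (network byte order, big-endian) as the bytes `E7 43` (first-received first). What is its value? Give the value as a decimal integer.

-6333

Big-endian stores the most-significant byte at the lowest address.
The bytes are already most-significant first: 0xE743.
Top bit is set, so as a signed 16-bit value this is 0xE743 − 2^16 = -6333.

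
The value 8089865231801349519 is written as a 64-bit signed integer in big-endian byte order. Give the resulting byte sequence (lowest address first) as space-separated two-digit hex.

70 44 F9 90 FE 4D 75 8F

8089865231801349519 in hexadecimal, padded to 64 bits, is 0x7044F990FE4D758F.
Split into bytes (most-significant first): 70 44 F9 90 FE 4D 75 8F.
Big-endian: lowest address holds the most-significant byte.
So the memory order matches the most-significant-first order: 70 44 F9 90 FE 4D 75 8F.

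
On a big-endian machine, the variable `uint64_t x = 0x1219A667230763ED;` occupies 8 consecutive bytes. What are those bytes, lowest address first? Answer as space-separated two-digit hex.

12 19 A6 67 23 07 63 ED

Split into bytes (most-significant first): 12 19 A6 67 23 07 63 ED.
Big-endian: lowest address holds the most-significant byte.
So the memory order matches the most-significant-first order: 12 19 A6 67 23 07 63 ED.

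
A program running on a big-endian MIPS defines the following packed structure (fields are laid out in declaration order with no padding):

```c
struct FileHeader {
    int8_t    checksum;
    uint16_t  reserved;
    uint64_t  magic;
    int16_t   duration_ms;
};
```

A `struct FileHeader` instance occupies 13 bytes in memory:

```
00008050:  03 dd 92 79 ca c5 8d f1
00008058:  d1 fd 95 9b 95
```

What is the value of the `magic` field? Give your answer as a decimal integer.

`magic` follows `checksum` (1 B), `reserved` (2 B), so it starts at offset 1 + 2 = 3 and occupies 8 bytes.
Bytes at offsets 3..10: 79 CA C5 8D F1 D1 FD 95.
Big-endian stores the most-significant byte at the lowest address.
The bytes are already most-significant first: 0x79CAC58DF1D1FD95.
0x79CAC58DF1D1FD95 = 8776044037322964373.

8776044037322964373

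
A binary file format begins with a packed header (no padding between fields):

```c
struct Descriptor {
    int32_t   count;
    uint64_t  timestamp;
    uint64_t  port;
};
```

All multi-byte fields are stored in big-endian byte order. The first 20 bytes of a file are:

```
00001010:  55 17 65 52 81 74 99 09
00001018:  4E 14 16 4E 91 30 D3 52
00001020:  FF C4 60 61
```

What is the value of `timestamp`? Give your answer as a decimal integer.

`timestamp` follows `count` (4 bytes), so it starts at byte offset 4 and occupies 8 bytes.
Bytes at offsets 4..11: 81 74 99 09 4E 14 16 4E.
In big-endian order the high byte comes first in memory.
The bytes are already most-significant first: 0x817499094E14164E.
0x817499094E14164E = 9328248993434834510.

9328248993434834510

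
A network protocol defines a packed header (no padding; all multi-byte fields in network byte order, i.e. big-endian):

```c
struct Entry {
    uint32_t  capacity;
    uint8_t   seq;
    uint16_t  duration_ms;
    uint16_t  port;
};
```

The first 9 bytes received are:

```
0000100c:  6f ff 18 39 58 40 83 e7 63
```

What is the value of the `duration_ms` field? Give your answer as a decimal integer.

`duration_ms` follows `capacity` (4 B), `seq` (1 B), so it starts at offset 4 + 1 = 5 and occupies 2 bytes.
Bytes at offsets 5..6: 40 83.
Big-endian stores the most-significant byte at the lowest address.
The bytes are already most-significant first: 0x4083.
0x4083 = 16515.

16515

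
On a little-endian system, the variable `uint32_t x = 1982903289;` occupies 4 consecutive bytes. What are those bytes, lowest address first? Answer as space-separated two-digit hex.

F9 B3 30 76

1982903289 in hexadecimal, padded to 32 bits, is 0x7630B3F9.
Split into bytes (most-significant first): 76 30 B3 F9.
In little-endian order the low byte comes first in memory.
So at ascending addresses the bytes are F9 B3 30 76.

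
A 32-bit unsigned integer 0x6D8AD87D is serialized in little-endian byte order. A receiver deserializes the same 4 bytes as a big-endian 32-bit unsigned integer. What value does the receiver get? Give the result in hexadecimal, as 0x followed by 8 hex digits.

0x7DD88A6D

Stored little-endian, the bytes at ascending addresses are 7D D8 8A 6D.
Read back as big-endian, the last byte is least significant, giving 0x7DD88A6D.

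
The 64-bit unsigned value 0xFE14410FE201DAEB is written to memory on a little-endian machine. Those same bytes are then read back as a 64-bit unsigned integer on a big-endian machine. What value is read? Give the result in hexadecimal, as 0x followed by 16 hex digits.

0xEBDA01E20F4114FE

Stored little-endian, the bytes at ascending addresses are EB DA 01 E2 0F 41 14 FE.
Read back as big-endian, the last byte is least significant, giving 0xEBDA01E20F4114FE.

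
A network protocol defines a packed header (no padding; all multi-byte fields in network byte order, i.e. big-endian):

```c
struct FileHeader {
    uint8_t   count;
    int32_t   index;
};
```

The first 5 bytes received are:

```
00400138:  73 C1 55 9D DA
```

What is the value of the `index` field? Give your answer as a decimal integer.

-1051353638

`index` follows `count` (1 byte), so it starts at byte offset 1 and occupies 4 bytes.
Bytes at offsets 1..4: C1 55 9D DA.
Big-endian: lowest address holds the most-significant byte.
The bytes are already most-significant first: 0xC1559DDA.
Top bit is set, so as a signed 32-bit value this is 0xC1559DDA − 2^32 = -1051353638.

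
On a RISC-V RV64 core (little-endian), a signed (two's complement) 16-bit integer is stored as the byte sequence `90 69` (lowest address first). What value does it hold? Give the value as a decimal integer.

Little-endian stores the least-significant byte at the lowest address.
Reassemble most-significant byte first: 69 90 → 0x6990.
0x6990 = 27024.

27024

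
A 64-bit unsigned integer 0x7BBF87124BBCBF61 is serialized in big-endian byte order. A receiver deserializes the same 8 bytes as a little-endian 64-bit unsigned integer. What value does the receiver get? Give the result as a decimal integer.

7043555372850200443

Stored big-endian, the bytes at ascending addresses are 7B BF 87 12 4B BC BF 61.
Read back as little-endian, the first byte is least significant, giving 0x61BFBC4B1287BF7B.
0x61BFBC4B1287BF7B = 7043555372850200443.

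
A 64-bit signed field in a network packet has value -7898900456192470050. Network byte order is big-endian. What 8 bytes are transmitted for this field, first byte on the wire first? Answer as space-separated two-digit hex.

Two's complement of -7898900456192470050 in 64 bits: 7898900456192470050 = 0x6D9E881D5F85EC22; invert → 0x926177E2A07A13DD; add 1 → 0x926177E2A07A13DE.
Split into bytes (most-significant first): 92 61 77 E2 A0 7A 13 DE.
In big-endian order the high byte comes first in memory.
So the memory order matches the most-significant-first order: 92 61 77 E2 A0 7A 13 DE.

92 61 77 E2 A0 7A 13 DE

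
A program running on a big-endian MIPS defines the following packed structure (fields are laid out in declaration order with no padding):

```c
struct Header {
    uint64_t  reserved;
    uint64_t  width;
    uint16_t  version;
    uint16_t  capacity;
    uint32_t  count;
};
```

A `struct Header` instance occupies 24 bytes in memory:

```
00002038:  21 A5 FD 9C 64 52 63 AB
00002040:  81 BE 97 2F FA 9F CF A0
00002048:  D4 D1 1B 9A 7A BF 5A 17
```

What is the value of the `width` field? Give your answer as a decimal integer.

`width` follows `reserved` (8 bytes), so it starts at byte offset 8 and occupies 8 bytes.
Bytes at offsets 8..15: 81 BE 97 2F FA 9F CF A0.
Big-endian stores the most-significant byte at the lowest address.
The bytes are already most-significant first: 0x81BE972FFA9FCFA0.
0x81BE972FFA9FCFA0 = 9349076108791762848.

9349076108791762848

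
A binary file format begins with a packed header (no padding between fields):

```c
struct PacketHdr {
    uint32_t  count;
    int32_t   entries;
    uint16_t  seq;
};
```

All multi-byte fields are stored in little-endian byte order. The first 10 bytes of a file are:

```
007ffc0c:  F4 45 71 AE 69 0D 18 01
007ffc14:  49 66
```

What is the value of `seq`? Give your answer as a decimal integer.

26185

`seq` follows `count` (4 B), `entries` (4 B), so it starts at offset 4 + 4 = 8 and occupies 2 bytes.
Bytes at offsets 8..9: 49 66.
Little-endian: lowest address holds the least-significant byte.
Reassemble most-significant byte first: 66 49 → 0x6649.
0x6649 = 26185.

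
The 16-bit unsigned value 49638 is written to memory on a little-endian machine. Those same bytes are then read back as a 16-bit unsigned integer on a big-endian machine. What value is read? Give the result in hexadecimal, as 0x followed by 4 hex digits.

49638 in 16-bit hexadecimal is 0xC1E6.
Stored little-endian, the bytes at ascending addresses are E6 C1.
Read back as big-endian, the last byte is least significant, giving 0xE6C1.

0xE6C1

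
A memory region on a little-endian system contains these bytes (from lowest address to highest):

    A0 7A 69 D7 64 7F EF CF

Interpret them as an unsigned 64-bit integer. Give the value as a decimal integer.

14983334556372400800

Little-endian stores the least-significant byte at the lowest address.
Reassemble most-significant byte first: CF EF 7F 64 D7 69 7A A0 → 0xCFEF7F64D7697AA0.
0xCFEF7F64D7697AA0 = 14983334556372400800.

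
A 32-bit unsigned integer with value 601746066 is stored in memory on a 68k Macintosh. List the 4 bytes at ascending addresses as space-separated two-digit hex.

601746066 in hexadecimal, padded to 32 bits, is 0x23DDEA92.
Split into bytes (most-significant first): 23 DD EA 92.
Big-endian stores the most-significant byte at the lowest address.
So the memory order matches the most-significant-first order: 23 DD EA 92.

23 DD EA 92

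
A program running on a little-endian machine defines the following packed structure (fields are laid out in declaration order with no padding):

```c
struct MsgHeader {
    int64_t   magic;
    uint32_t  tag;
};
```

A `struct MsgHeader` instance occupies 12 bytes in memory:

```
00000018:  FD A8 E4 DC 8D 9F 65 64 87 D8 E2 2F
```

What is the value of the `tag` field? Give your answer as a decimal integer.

`tag` follows `magic` (8 bytes), so it starts at byte offset 8 and occupies 4 bytes.
Bytes at offsets 8..11: 87 D8 E2 2F.
Little-endian: lowest address holds the least-significant byte.
Reassemble most-significant byte first: 2F E2 D8 87 → 0x2FE2D887.
0x2FE2D887 = 803395719.

803395719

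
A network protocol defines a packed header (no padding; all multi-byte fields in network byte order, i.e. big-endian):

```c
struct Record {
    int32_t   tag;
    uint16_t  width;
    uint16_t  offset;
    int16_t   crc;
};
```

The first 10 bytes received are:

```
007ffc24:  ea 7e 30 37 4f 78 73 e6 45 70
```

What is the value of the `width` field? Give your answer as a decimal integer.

20344

`width` follows `tag` (4 bytes), so it starts at byte offset 4 and occupies 2 bytes.
Bytes at offsets 4..5: 4F 78.
Big-endian: lowest address holds the most-significant byte.
The bytes are already most-significant first: 0x4F78.
0x4F78 = 20344.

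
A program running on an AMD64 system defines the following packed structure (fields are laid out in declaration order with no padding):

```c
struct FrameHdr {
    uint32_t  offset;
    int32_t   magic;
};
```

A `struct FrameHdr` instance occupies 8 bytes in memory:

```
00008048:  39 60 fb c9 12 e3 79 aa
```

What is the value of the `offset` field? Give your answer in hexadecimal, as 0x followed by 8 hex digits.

0xC9FB6039

`offset` is the first field, at byte offset 0, occupying 4 bytes.
Bytes at offsets 0..3: 39 60 FB C9.
Little-endian stores the least-significant byte at the lowest address.
Reassemble most-significant byte first: C9 FB 60 39 → 0xC9FB6039.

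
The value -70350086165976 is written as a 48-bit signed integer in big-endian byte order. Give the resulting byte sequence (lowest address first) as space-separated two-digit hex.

Two's complement of -70350086165976 in 48 bits: 70350086165976 = 0x3FFBA7E555D8; invert → 0xC004581AAA27; add 1 → 0xC004581AAA28.
Split into bytes (most-significant first): C0 04 58 1A AA 28.
Big-endian stores the most-significant byte at the lowest address.
So the memory order matches the most-significant-first order: C0 04 58 1A AA 28.

C0 04 58 1A AA 28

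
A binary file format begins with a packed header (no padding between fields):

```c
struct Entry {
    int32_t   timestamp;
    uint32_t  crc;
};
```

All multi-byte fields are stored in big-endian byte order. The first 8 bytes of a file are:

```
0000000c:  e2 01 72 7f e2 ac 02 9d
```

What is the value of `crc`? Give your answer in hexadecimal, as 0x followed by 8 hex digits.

0xE2AC029D

`crc` follows `timestamp` (4 bytes), so it starts at byte offset 4 and occupies 4 bytes.
Bytes at offsets 4..7: E2 AC 02 9D.
Big-endian: lowest address holds the most-significant byte.
The bytes are already most-significant first: 0xE2AC029D.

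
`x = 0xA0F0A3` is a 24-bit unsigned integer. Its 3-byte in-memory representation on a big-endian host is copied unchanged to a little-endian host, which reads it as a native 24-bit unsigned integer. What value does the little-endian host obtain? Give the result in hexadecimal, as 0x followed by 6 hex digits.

0xA3F0A0

Stored big-endian, the bytes at ascending addresses are A0 F0 A3.
Read back as little-endian, the first byte is least significant, giving 0xA3F0A0.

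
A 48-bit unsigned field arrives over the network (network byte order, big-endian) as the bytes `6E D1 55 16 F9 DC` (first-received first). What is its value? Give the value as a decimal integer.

In big-endian order the high byte comes first in memory.
The bytes are already most-significant first: 0x6ED15516F9DC.
0x6ED15516F9DC = 121845354789340.

121845354789340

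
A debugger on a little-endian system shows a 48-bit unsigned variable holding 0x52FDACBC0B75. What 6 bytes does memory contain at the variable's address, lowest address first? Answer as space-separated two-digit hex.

Split into bytes (most-significant first): 52 FD AC BC 0B 75.
Little-endian stores the least-significant byte at the lowest address.
So at ascending addresses the bytes are 75 0B BC AC FD 52.

75 0B BC AC FD 52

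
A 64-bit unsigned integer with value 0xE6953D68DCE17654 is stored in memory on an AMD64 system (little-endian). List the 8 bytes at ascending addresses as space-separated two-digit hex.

Split into bytes (most-significant first): E6 95 3D 68 DC E1 76 54.
In little-endian order the low byte comes first in memory.
So at ascending addresses the bytes are 54 76 E1 DC 68 3D 95 E6.

54 76 E1 DC 68 3D 95 E6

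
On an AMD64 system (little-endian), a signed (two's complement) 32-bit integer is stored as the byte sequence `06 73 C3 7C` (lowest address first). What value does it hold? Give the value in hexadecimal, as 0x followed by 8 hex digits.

Little-endian: lowest address holds the least-significant byte.
Reassemble most-significant byte first: 7C C3 73 06 → 0x7CC37306.

0x7CC37306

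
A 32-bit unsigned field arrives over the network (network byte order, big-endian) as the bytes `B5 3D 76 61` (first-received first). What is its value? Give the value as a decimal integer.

3040704097

Big-endian: lowest address holds the most-significant byte.
The bytes are already most-significant first: 0xB53D7661.
0xB53D7661 = 3040704097.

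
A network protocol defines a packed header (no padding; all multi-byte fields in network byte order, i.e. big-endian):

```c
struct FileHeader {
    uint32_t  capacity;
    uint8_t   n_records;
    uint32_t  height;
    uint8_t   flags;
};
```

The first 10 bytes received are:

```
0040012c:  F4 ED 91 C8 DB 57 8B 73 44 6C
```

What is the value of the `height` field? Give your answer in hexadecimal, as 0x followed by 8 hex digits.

0x578B7344

`height` follows `capacity` (4 B), `n_records` (1 B), so it starts at offset 4 + 1 = 5 and occupies 4 bytes.
Bytes at offsets 5..8: 57 8B 73 44.
Big-endian stores the most-significant byte at the lowest address.
The bytes are already most-significant first: 0x578B7344.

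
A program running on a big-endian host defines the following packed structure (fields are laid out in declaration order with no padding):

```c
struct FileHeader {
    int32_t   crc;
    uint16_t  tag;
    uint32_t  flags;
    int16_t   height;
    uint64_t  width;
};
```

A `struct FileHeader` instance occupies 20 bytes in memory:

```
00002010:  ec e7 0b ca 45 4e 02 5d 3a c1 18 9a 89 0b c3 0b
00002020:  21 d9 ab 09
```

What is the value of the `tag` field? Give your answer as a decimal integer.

`tag` follows `crc` (4 bytes), so it starts at byte offset 4 and occupies 2 bytes.
Bytes at offsets 4..5: 45 4E.
In big-endian order the high byte comes first in memory.
The bytes are already most-significant first: 0x454E.
0x454E = 17742.

17742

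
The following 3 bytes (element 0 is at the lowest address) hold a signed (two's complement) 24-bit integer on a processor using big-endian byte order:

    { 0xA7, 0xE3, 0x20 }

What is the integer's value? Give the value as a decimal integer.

Big-endian: lowest address holds the most-significant byte.
The bytes are already most-significant first: 0xA7E320.
Top bit is set, so as a signed 24-bit value this is 0xA7E320 − 2^24 = -5774560.

-5774560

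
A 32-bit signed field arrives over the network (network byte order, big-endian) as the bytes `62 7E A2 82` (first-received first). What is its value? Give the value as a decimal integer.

Big-endian: lowest address holds the most-significant byte.
The bytes are already most-significant first: 0x627EA282.
0x627EA282 = 1652466306.

1652466306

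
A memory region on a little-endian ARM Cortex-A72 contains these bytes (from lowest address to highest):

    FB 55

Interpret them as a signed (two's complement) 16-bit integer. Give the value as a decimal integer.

22011

Little-endian: lowest address holds the least-significant byte.
Reassemble most-significant byte first: 55 FB → 0x55FB.
0x55FB = 22011.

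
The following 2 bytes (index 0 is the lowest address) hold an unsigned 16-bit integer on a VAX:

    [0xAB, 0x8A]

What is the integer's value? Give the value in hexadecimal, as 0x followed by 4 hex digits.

Little-endian: lowest address holds the least-significant byte.
Reassemble most-significant byte first: 8A AB → 0x8AAB.

0x8AAB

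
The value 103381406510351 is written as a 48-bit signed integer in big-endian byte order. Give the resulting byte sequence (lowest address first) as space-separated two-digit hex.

5E 06 5C 02 ED 0F

103381406510351 in hexadecimal, padded to 48 bits, is 0x5E065C02ED0F.
Split into bytes (most-significant first): 5E 06 5C 02 ED 0F.
Big-endian stores the most-significant byte at the lowest address.
So the memory order matches the most-significant-first order: 5E 06 5C 02 ED 0F.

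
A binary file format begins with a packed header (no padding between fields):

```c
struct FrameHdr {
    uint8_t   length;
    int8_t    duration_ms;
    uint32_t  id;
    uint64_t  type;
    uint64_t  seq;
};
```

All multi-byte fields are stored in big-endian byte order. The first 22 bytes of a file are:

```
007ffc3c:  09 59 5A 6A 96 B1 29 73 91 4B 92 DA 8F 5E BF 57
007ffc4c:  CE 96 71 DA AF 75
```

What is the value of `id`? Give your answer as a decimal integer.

1516934833

`id` follows `length` (1 B), `duration_ms` (1 B), so it starts at offset 1 + 1 = 2 and occupies 4 bytes.
Bytes at offsets 2..5: 5A 6A 96 B1.
Big-endian stores the most-significant byte at the lowest address.
The bytes are already most-significant first: 0x5A6A96B1.
0x5A6A96B1 = 1516934833.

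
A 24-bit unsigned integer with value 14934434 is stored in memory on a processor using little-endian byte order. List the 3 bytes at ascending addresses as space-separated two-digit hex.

14934434 in hexadecimal, padded to 24 bits, is 0xE3E1A2.
Split into bytes (most-significant first): E3 E1 A2.
Little-endian stores the least-significant byte at the lowest address.
So at ascending addresses the bytes are A2 E1 E3.

A2 E1 E3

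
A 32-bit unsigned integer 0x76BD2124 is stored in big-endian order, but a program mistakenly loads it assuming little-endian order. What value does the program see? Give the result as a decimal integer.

606190966

Stored big-endian, the bytes at ascending addresses are 76 BD 21 24.
Read back as little-endian, the first byte is least significant, giving 0x2421BD76.
0x2421BD76 = 606190966.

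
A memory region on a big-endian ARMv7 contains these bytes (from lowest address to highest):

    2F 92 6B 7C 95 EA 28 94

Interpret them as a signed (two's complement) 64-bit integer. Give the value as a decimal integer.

In big-endian order the high byte comes first in memory.
The bytes are already most-significant first: 0x2F926B7C95EA2894.
0x2F926B7C95EA2894 = 3427920449217636500.

3427920449217636500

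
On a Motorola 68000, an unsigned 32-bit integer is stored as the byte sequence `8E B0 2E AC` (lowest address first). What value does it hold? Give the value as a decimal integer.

2393910956

In big-endian order the high byte comes first in memory.
The bytes are already most-significant first: 0x8EB02EAC.
0x8EB02EAC = 2393910956.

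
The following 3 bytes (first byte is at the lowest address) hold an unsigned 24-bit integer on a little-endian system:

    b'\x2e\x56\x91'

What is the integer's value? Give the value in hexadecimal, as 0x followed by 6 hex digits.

In little-endian order the low byte comes first in memory.
Reassemble most-significant byte first: 91 56 2E → 0x91562E.

0x91562E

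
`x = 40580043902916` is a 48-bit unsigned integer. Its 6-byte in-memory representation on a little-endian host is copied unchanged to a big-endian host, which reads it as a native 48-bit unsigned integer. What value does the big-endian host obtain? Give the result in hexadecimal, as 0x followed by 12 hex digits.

40580043902916 in 48-bit hexadecimal is 0x24E8471A0FC4.
Stored little-endian, the bytes at ascending addresses are C4 0F 1A 47 E8 24.
Read back as big-endian, the last byte is least significant, giving 0xC40F1A47E824.

0xC40F1A47E824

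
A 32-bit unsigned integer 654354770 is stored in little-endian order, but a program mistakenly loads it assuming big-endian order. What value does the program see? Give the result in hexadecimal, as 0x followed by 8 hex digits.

654354770 in 32-bit hexadecimal is 0x2700A952.
Stored little-endian, the bytes at ascending addresses are 52 A9 00 27.
Read back as big-endian, the last byte is least significant, giving 0x52A90027.

0x52A90027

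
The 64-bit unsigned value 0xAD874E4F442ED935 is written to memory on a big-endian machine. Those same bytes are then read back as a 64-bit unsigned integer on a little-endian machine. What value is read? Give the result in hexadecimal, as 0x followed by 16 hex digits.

0x35D92E444F4E87AD

Stored big-endian, the bytes at ascending addresses are AD 87 4E 4F 44 2E D9 35.
Read back as little-endian, the first byte is least significant, giving 0x35D92E444F4E87AD.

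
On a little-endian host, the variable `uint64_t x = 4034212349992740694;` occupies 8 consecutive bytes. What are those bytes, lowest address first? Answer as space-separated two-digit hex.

56 A7 CF 15 C2 66 FC 37

4034212349992740694 in hexadecimal, padded to 64 bits, is 0x37FC66C215CFA756.
Split into bytes (most-significant first): 37 FC 66 C2 15 CF A7 56.
Little-endian stores the least-significant byte at the lowest address.
So at ascending addresses the bytes are 56 A7 CF 15 C2 66 FC 37.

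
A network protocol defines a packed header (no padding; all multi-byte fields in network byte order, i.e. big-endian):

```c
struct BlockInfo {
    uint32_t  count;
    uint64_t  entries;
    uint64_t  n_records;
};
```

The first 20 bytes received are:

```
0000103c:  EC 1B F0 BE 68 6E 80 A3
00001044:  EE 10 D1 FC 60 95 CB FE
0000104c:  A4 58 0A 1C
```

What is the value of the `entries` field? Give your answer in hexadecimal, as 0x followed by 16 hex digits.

0x686E80A3EE10D1FC

`entries` follows `count` (4 bytes), so it starts at byte offset 4 and occupies 8 bytes.
Bytes at offsets 4..11: 68 6E 80 A3 EE 10 D1 FC.
Big-endian: lowest address holds the most-significant byte.
The bytes are already most-significant first: 0x686E80A3EE10D1FC.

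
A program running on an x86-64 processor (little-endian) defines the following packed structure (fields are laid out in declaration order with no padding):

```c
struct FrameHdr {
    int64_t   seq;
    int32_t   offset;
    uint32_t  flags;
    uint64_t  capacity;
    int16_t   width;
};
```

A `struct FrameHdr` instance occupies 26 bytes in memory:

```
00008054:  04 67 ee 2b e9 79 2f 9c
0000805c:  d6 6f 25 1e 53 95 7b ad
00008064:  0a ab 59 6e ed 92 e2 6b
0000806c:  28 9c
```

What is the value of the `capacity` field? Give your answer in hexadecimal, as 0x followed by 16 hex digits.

0x6BE292ED6E59AB0A

`capacity` follows `seq` (8 B), `offset` (4 B), `flags` (4 B), so it starts at offset 8 + 4 + 4 = 16 and occupies 8 bytes.
Bytes at offsets 16..23: 0A AB 59 6E ED 92 E2 6B.
In little-endian order the low byte comes first in memory.
Reassemble most-significant byte first: 6B E2 92 ED 6E 59 AB 0A → 0x6BE292ED6E59AB0A.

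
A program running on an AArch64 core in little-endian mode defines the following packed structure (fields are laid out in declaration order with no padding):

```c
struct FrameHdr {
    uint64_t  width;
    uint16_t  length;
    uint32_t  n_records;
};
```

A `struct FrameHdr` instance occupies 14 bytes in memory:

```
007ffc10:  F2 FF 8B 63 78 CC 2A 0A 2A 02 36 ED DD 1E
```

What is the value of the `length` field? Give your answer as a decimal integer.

`length` follows `width` (8 bytes), so it starts at byte offset 8 and occupies 2 bytes.
Bytes at offsets 8..9: 2A 02.
Little-endian stores the least-significant byte at the lowest address.
Reassemble most-significant byte first: 02 2A → 0x022A.
0x022A = 554.

554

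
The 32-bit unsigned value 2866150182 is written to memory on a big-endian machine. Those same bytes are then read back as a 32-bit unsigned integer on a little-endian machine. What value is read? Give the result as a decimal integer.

654038442

2866150182 in 32-bit hexadecimal is 0xAAD5FB26.
Stored big-endian, the bytes at ascending addresses are AA D5 FB 26.
Read back as little-endian, the first byte is least significant, giving 0x26FBD5AA.
0x26FBD5AA = 654038442.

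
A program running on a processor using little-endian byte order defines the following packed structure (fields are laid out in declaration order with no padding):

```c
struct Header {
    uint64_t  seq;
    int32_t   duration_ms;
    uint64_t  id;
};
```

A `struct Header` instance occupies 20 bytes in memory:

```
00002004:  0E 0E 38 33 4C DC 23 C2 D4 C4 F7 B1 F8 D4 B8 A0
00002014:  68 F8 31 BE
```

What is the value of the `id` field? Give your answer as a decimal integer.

`id` follows `seq` (8 B), `duration_ms` (4 B), so it starts at offset 8 + 4 = 12 and occupies 8 bytes.
Bytes at offsets 12..19: F8 D4 B8 A0 68 F8 31 BE.
Little-endian stores the least-significant byte at the lowest address.
Reassemble most-significant byte first: BE 31 F8 68 A0 B8 D4 F8 → 0xBE31F868A0B8D4F8.
0xBE31F868A0B8D4F8 = 13705008269321884920.

13705008269321884920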